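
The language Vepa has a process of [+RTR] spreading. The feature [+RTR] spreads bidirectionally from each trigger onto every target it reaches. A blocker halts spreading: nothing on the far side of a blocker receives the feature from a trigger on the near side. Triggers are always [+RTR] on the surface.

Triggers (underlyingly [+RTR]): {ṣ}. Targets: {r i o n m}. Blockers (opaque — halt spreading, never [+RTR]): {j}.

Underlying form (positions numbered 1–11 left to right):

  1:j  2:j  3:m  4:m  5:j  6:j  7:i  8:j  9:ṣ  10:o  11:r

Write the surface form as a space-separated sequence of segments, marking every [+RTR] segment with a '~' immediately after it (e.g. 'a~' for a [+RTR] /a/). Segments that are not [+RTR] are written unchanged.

From /ṣ/ at 9 rightward: 10 /o/ → [+RTR]; 11 /r/ → [+RTR]; word edge.
From /ṣ/ at 9 leftward: 8 /j/ blocks.
Targets with no active source: positions 3 4 7 stay [-emphatic].
[+RTR] positions on the surface: 9 10 11.

j j m m j j i j ṣ~ o~ r~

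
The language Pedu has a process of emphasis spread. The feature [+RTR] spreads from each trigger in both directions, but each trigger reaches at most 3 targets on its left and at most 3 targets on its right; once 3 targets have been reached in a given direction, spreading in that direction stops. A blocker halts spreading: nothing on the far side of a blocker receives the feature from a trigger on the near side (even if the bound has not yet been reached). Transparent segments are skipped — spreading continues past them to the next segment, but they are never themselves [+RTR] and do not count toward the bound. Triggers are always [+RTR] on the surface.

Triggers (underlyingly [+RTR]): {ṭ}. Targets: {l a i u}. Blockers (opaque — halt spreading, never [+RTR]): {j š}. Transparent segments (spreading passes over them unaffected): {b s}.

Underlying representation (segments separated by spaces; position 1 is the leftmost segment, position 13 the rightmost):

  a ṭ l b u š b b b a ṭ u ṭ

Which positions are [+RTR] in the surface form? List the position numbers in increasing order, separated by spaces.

1 2 3 5 10 11 12 13

From /ṭ/ at 2 rightward: 3 /l/ → [+RTR]; 4 /b/ transparent; 5 /u/ → [+RTR]; 6 /š/ blocks.
From /ṭ/ at 2 leftward: 1 /a/ → [+RTR]; word edge.
From /ṭ/ at 11 rightward: 12 /u/ → [+RTR]; 13 /ṭ/ is itself a trigger — this domain ends here.
From /ṭ/ at 11 leftward: 10 /a/ → [+RTR]; 9 /b/ transparent; 8 /b/ transparent; 7 /b/ transparent; 6 /š/ blocks.
From /ṭ/ at 13 rightward: word edge.
From /ṭ/ at 13 leftward: 12 /u/ → [+RTR]; 11 /ṭ/ is itself a trigger — this domain ends here.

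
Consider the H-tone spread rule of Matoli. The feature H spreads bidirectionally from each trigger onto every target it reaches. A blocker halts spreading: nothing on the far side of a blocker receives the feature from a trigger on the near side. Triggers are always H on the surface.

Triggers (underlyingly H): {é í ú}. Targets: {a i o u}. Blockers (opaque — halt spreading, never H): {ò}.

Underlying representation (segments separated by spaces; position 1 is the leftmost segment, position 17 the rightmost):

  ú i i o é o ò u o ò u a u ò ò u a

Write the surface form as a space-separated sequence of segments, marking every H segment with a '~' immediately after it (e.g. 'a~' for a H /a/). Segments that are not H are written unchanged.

From /ú/ at 1 rightward: 2 /i/ → H; 3 /i/ → H; 4 /o/ → H; 5 /é/ is itself a trigger — this domain ends here.
From /ú/ at 1 leftward: word edge.
From /é/ at 5 rightward: 6 /o/ → H; 7 /ò/ blocks.
From /é/ at 5 leftward: 4 /o/ → H; 3 /i/ → H; 2 /i/ → H; 1 /ú/ is itself a trigger — this domain ends here.
Targets with no active source: positions 8 9 11 12 13 16 17 stay [-high tone].
H positions on the surface: 1 2 3 4 5 6.

ú~ i~ i~ o~ é~ o~ ò u o ò u a u ò ò u a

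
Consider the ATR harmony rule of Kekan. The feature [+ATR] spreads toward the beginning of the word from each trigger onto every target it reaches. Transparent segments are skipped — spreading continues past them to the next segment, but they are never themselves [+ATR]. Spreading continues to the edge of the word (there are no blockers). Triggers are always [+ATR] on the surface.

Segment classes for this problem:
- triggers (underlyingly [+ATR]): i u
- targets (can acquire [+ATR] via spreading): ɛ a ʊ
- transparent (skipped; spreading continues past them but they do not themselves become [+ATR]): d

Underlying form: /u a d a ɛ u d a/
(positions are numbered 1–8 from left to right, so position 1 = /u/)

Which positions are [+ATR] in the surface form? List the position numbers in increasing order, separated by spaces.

1 2 4 5 6

From /u/ at 1 leftward: word edge.
From /u/ at 6 leftward: 5 /ɛ/ → [+ATR]; 4 /a/ → [+ATR]; 3 /d/ transparent; 2 /a/ → [+ATR]; 1 /u/ is itself a trigger — this domain ends here.
Target with no active source: position 8 stays [-ATR].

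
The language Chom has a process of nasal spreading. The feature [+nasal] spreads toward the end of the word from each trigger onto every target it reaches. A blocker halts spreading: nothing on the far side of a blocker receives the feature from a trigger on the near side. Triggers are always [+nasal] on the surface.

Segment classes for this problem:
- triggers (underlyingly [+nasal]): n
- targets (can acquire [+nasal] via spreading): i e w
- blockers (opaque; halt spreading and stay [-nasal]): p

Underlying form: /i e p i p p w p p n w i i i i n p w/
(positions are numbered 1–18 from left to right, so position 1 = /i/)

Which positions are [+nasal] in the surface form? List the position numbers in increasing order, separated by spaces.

From /n/ at 10 rightward: 11 /w/ → [+nasal]; 12 /i/ → [+nasal]; 13 /i/ → [+nasal]; 14 /i/ → [+nasal]; 15 /i/ → [+nasal]; 16 /n/ is itself a trigger — this domain ends here.
From /n/ at 16 rightward: 17 /p/ blocks.
Targets with no active source: positions 1 2 4 7 18 stay [-nasal].

10 11 12 13 14 15 16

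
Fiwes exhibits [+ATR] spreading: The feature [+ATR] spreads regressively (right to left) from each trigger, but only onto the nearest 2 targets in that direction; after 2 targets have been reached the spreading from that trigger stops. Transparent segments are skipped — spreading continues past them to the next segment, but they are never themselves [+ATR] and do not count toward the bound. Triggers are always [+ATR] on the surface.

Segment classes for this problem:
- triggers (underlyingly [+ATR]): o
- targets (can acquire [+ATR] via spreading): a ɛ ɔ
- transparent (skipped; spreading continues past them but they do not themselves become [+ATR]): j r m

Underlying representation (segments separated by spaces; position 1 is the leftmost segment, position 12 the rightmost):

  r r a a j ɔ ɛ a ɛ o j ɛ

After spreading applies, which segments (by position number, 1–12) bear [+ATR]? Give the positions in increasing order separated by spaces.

8 9 10

From /o/ at 10 leftward: 9 /ɛ/ → [+ATR]; 8 /a/ → [+ATR]; bound reached.
Targets with no active source: positions 3 4 6 7 12 stay [-ATR].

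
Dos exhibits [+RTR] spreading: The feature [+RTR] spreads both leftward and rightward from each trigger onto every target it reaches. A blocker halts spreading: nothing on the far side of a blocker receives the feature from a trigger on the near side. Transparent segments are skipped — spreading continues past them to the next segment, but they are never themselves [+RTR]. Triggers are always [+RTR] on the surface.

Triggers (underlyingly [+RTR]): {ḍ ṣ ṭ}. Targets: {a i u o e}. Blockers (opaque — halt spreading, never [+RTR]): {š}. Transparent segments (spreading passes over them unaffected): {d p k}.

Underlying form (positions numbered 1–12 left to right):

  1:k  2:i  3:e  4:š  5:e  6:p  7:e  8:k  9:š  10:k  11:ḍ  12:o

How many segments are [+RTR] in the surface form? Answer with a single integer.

From /ḍ/ at 11 rightward: 12 /o/ → [+RTR]; word edge.
From /ḍ/ at 11 leftward: 10 /k/ transparent; 9 /š/ blocks.
Targets with no active source: positions 2 3 5 7 stay [-emphatic].
[+RTR] positions on the surface: 11 12.

2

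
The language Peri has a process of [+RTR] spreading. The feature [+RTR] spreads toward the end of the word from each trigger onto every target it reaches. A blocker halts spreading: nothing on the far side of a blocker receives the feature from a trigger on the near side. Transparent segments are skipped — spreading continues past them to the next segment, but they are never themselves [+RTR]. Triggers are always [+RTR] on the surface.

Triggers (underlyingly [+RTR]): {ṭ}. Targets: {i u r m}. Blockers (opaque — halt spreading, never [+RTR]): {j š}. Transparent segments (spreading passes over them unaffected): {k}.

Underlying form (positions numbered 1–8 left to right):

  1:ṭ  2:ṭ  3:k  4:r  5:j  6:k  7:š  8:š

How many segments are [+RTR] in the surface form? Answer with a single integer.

From /ṭ/ at 1 rightward: 2 /ṭ/ is itself a trigger — this domain ends here.
From /ṭ/ at 2 rightward: 3 /k/ transparent; 4 /r/ → [+RTR]; 5 /j/ blocks.
[+RTR] positions on the surface: 1 2 4.

3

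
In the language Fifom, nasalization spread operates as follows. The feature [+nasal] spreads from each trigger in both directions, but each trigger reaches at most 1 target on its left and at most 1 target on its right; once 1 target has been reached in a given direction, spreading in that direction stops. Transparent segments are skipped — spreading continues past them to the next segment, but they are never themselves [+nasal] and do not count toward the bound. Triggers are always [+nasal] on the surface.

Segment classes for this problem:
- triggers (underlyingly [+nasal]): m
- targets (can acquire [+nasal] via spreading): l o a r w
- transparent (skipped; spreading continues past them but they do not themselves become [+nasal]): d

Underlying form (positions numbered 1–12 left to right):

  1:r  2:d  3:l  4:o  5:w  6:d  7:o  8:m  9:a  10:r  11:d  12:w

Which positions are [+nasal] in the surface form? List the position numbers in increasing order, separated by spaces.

7 8 9

From /m/ at 8 rightward: 9 /a/ → [+nasal]; bound reached.
From /m/ at 8 leftward: 7 /o/ → [+nasal]; bound reached.
Targets with no active source: positions 1 3 4 5 10 12 stay [-nasal].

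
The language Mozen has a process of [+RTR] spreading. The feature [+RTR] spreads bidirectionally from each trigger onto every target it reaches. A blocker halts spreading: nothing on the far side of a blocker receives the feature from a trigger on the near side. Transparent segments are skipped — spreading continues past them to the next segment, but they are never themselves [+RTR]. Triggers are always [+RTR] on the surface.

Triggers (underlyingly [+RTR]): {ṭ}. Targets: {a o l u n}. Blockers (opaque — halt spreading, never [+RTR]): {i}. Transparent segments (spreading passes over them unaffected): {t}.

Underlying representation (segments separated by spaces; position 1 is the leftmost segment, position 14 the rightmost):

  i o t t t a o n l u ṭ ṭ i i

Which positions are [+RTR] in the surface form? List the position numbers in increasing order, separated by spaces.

2 6 7 8 9 10 11 12

From /ṭ/ at 11 rightward: 12 /ṭ/ is itself a trigger — this domain ends here.
From /ṭ/ at 11 leftward: 10 /u/ → [+RTR]; 9 /l/ → [+RTR]; 8 /n/ → [+RTR]; 7 /o/ → [+RTR]; 6 /a/ → [+RTR]; 5 /t/ transparent; 4 /t/ transparent; 3 /t/ transparent; 2 /o/ → [+RTR]; 1 /i/ blocks.
From /ṭ/ at 12 rightward: 13 /i/ blocks.
From /ṭ/ at 12 leftward: 11 /ṭ/ is itself a trigger — this domain ends here.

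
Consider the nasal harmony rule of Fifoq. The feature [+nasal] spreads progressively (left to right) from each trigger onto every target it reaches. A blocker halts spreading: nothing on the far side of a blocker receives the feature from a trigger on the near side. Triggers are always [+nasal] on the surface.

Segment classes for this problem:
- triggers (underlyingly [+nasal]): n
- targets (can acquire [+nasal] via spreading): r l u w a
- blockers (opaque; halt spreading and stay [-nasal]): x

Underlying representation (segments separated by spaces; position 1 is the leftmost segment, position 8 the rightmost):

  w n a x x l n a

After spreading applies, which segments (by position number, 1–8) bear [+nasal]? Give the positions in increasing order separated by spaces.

2 3 7 8

From /n/ at 2 rightward: 3 /a/ → [+nasal]; 4 /x/ blocks.
From /n/ at 7 rightward: 8 /a/ → [+nasal]; word edge.
Targets with no active source: positions 1 6 stay [-nasal].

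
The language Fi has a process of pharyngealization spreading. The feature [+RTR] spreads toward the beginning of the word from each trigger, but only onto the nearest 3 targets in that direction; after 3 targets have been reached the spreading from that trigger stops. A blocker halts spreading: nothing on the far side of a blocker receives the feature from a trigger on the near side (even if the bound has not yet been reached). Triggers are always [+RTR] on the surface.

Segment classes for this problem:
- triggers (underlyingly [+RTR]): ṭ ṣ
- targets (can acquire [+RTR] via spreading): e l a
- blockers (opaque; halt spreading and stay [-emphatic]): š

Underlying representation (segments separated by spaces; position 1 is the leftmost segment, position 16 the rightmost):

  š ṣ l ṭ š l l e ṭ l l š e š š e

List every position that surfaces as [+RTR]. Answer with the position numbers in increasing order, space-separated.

From /ṣ/ at 2 leftward: 1 /š/ blocks.
From /ṭ/ at 4 leftward: 3 /l/ → [+RTR]; 2 /ṣ/ is itself a trigger — this domain ends here.
From /ṭ/ at 9 leftward: 8 /e/ → [+RTR]; 7 /l/ → [+RTR]; 6 /l/ → [+RTR]; bound reached.
Targets with no active source: positions 10 11 13 16 stay [-emphatic].

2 3 4 6 7 8 9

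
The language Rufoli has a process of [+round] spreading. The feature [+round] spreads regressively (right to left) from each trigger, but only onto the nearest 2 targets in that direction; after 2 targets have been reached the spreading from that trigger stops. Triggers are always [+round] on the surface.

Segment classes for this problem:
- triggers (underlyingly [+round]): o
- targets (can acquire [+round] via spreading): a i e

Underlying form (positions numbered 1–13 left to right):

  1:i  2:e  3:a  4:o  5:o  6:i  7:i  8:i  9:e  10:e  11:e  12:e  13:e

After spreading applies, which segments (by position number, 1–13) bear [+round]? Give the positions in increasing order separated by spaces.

From /o/ at 4 leftward: 3 /a/ → [+round]; 2 /e/ → [+round]; bound reached.
From /o/ at 5 leftward: 4 /o/ is itself a trigger — this domain ends here.
Targets with no active source: positions 1 6 7 8 9 10 11 12 13 stay [-round].

2 3 4 5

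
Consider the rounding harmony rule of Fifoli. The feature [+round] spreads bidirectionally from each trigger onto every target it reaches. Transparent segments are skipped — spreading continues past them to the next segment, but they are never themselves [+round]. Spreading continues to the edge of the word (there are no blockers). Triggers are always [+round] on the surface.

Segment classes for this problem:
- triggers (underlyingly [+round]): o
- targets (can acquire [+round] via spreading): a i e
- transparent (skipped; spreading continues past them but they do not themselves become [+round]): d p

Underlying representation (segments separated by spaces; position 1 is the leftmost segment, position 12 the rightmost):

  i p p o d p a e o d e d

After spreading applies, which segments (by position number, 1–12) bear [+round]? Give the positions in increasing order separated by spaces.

1 4 7 8 9 11

From /o/ at 4 rightward: 5 /d/ transparent; 6 /p/ transparent; 7 /a/ → [+round]; 8 /e/ → [+round]; 9 /o/ is itself a trigger — this domain ends here.
From /o/ at 4 leftward: 3 /p/ transparent; 2 /p/ transparent; 1 /i/ → [+round]; word edge.
From /o/ at 9 rightward: 10 /d/ transparent; 11 /e/ → [+round]; 12 /d/ transparent; word edge.
From /o/ at 9 leftward: 8 /e/ → [+round]; 7 /a/ → [+round]; 6 /p/ transparent; 5 /d/ transparent; 4 /o/ is itself a trigger — this domain ends here.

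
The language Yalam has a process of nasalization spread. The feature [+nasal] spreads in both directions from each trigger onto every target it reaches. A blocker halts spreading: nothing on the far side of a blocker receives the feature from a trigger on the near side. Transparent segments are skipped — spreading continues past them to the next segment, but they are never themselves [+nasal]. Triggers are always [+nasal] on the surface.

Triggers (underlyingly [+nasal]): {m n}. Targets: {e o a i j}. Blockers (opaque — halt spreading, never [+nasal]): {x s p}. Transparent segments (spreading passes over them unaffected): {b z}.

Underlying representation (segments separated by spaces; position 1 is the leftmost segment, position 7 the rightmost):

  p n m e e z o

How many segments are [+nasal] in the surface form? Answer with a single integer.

From /n/ at 2 rightward: 3 /m/ is itself a trigger — this domain ends here.
From /n/ at 2 leftward: 1 /p/ blocks.
From /m/ at 3 rightward: 4 /e/ → [+nasal]; 5 /e/ → [+nasal]; 6 /z/ transparent; 7 /o/ → [+nasal]; word edge.
From /m/ at 3 leftward: 2 /n/ is itself a trigger — this domain ends here.
[+nasal] positions on the surface: 2 3 4 5 7.

5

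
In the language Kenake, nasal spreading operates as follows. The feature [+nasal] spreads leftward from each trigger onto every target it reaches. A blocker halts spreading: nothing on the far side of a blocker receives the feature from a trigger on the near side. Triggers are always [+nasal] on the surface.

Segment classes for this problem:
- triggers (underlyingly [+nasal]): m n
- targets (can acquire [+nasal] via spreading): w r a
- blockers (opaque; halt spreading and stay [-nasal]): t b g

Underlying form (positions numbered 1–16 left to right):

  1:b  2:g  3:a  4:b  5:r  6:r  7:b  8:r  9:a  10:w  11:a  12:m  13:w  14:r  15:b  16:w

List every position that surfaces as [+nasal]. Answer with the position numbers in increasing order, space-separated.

From /m/ at 12 leftward: 11 /a/ → [+nasal]; 10 /w/ → [+nasal]; 9 /a/ → [+nasal]; 8 /r/ → [+nasal]; 7 /b/ blocks.
Targets with no active source: positions 3 5 6 13 14 16 stay [-nasal].

8 9 10 11 12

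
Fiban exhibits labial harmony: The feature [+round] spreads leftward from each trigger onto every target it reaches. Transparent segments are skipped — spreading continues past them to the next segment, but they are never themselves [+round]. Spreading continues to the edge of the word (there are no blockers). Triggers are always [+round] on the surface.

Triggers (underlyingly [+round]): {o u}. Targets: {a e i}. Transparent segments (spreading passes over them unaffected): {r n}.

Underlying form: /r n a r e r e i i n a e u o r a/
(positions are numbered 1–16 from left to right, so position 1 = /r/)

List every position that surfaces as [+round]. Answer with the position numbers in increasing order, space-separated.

From /u/ at 13 leftward: 12 /e/ → [+round]; 11 /a/ → [+round]; 10 /n/ transparent; 9 /i/ → [+round]; 8 /i/ → [+round]; 7 /e/ → [+round]; 6 /r/ transparent; 5 /e/ → [+round]; 4 /r/ transparent; 3 /a/ → [+round]; 2 /n/ transparent; 1 /r/ transparent; word edge.
From /o/ at 14 leftward: 13 /u/ is itself a trigger — this domain ends here.
Target with no active source: position 16 stays [-round].

3 5 7 8 9 11 12 13 14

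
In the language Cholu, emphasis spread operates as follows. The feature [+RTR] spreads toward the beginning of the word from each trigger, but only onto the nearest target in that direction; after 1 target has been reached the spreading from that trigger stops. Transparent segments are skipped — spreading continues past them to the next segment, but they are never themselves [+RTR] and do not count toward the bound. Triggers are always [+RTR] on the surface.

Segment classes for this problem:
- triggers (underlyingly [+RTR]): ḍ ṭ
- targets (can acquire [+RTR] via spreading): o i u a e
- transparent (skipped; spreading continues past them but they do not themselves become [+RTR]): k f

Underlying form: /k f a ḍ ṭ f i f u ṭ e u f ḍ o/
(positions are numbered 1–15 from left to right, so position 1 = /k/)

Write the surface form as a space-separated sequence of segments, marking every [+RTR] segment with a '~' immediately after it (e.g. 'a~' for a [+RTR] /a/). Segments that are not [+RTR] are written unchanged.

From /ḍ/ at 4 leftward: 3 /a/ → [+RTR]; bound reached.
From /ṭ/ at 5 leftward: 4 /ḍ/ is itself a trigger — this domain ends here.
From /ṭ/ at 10 leftward: 9 /u/ → [+RTR]; bound reached.
From /ḍ/ at 14 leftward: 13 /f/ transparent; 12 /u/ → [+RTR]; bound reached.
Targets with no active source: positions 7 11 15 stay [-emphatic].
[+RTR] positions on the surface: 3 4 5 9 10 12 14.

k f a~ ḍ~ ṭ~ f i f u~ ṭ~ e u~ f ḍ~ o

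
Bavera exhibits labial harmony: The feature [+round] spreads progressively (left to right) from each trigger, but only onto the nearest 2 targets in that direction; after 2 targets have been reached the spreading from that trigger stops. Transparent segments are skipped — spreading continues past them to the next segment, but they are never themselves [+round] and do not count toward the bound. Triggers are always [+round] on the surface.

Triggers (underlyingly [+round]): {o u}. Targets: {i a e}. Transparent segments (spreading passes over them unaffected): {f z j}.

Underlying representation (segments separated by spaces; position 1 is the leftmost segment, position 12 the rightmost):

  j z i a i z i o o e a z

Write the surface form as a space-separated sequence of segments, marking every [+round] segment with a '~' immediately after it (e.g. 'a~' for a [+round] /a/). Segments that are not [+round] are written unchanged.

From /o/ at 8 rightward: 9 /o/ is itself a trigger — this domain ends here.
From /o/ at 9 rightward: 10 /e/ → [+round]; 11 /a/ → [+round]; bound reached.
Targets with no active source: positions 3 4 5 7 stay [-round].
[+round] positions on the surface: 8 9 10 11.

j z i a i z i o~ o~ e~ a~ z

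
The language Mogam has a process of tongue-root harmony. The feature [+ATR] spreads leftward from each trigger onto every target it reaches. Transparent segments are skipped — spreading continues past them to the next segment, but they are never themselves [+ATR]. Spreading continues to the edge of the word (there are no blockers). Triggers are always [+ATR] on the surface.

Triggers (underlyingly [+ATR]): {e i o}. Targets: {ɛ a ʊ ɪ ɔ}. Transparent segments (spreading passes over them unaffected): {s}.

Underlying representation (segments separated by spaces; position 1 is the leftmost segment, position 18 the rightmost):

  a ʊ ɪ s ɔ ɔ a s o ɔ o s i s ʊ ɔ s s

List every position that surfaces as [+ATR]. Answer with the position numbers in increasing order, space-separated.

From /o/ at 9 leftward: 8 /s/ transparent; 7 /a/ → [+ATR]; 6 /ɔ/ → [+ATR]; 5 /ɔ/ → [+ATR]; 4 /s/ transparent; 3 /ɪ/ → [+ATR]; 2 /ʊ/ → [+ATR]; 1 /a/ → [+ATR]; word edge.
From /o/ at 11 leftward: 10 /ɔ/ → [+ATR]; 9 /o/ is itself a trigger — this domain ends here.
From /i/ at 13 leftward: 12 /s/ transparent; 11 /o/ is itself a trigger — this domain ends here.
Targets with no active source: positions 15 16 stay [-ATR].

1 2 3 5 6 7 9 10 11 13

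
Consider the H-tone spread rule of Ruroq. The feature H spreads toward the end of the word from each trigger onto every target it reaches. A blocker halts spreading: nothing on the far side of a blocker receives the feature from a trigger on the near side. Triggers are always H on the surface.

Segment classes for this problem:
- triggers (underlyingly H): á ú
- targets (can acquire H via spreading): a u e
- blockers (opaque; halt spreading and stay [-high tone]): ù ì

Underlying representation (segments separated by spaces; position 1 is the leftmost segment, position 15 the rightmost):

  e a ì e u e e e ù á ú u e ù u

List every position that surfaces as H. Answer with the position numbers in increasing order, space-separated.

10 11 12 13

From /á/ at 10 rightward: 11 /ú/ is itself a trigger — this domain ends here.
From /ú/ at 11 rightward: 12 /u/ → H; 13 /e/ → H; 14 /ù/ blocks.
Targets with no active source: positions 1 2 4 5 6 7 8 15 stay [-high tone].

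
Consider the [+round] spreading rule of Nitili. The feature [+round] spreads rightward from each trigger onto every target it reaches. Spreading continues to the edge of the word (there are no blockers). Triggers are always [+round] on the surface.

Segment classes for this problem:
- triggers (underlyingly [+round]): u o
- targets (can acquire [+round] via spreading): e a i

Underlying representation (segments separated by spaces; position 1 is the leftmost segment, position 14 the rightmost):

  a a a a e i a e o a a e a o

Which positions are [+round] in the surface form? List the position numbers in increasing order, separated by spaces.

9 10 11 12 13 14

From /o/ at 9 rightward: 10 /a/ → [+round]; 11 /a/ → [+round]; 12 /e/ → [+round]; 13 /a/ → [+round]; 14 /o/ is itself a trigger — this domain ends here.
From /o/ at 14 rightward: word edge.
Targets with no active source: positions 1 2 3 4 5 6 7 8 stay [-round].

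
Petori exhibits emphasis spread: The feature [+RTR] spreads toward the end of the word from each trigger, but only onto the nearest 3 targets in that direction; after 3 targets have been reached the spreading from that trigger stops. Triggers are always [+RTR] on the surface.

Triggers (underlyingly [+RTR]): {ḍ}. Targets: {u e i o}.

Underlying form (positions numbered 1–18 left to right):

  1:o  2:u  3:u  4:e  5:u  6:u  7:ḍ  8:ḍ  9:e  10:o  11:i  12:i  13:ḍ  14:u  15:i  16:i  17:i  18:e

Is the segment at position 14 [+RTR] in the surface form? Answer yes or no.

yes

From /ḍ/ at 7 rightward: 8 /ḍ/ is itself a trigger — this domain ends here.
From /ḍ/ at 8 rightward: 9 /e/ → [+RTR]; 10 /o/ → [+RTR]; 11 /i/ → [+RTR]; bound reached.
From /ḍ/ at 13 rightward: 14 /u/ → [+RTR]; 15 /i/ → [+RTR]; 16 /i/ → [+RTR]; bound reached.
Targets with no active source: positions 1 2 3 4 5 6 12 17 18 stay [-emphatic].
[+RTR] positions on the surface: 7 8 9 10 11 13 14 15 16.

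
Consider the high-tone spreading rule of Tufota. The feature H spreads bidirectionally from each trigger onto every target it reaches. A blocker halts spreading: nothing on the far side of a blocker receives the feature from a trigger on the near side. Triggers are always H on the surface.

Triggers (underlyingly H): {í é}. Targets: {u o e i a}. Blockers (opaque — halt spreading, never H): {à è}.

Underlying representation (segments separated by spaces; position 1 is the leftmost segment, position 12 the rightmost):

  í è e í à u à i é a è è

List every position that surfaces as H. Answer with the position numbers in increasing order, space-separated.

1 3 4 8 9 10

From /í/ at 1 rightward: 2 /è/ blocks.
From /í/ at 1 leftward: word edge.
From /í/ at 4 rightward: 5 /à/ blocks.
From /í/ at 4 leftward: 3 /e/ → H; 2 /è/ blocks.
From /é/ at 9 rightward: 10 /a/ → H; 11 /è/ blocks.
From /é/ at 9 leftward: 8 /i/ → H; 7 /à/ blocks.
Target with no active source: position 6 stays [-high tone].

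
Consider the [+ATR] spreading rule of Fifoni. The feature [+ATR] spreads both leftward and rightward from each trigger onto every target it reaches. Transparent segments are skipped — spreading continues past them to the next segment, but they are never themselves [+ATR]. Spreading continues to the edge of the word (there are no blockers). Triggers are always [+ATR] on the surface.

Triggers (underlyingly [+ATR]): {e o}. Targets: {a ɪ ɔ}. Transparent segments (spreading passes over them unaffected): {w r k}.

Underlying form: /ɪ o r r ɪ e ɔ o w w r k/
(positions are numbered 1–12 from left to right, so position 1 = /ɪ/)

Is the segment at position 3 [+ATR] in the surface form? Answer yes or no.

From /o/ at 2 rightward: 3 /r/ transparent; 4 /r/ transparent; 5 /ɪ/ → [+ATR]; 6 /e/ is itself a trigger — this domain ends here.
From /o/ at 2 leftward: 1 /ɪ/ → [+ATR]; word edge.
From /e/ at 6 rightward: 7 /ɔ/ → [+ATR]; 8 /o/ is itself a trigger — this domain ends here.
From /e/ at 6 leftward: 5 /ɪ/ → [+ATR]; 4 /r/ transparent; 3 /r/ transparent; 2 /o/ is itself a trigger — this domain ends here.
From /o/ at 8 rightward: 9 /w/ transparent; 10 /w/ transparent; 11 /r/ transparent; 12 /k/ transparent; word edge.
From /o/ at 8 leftward: 7 /ɔ/ → [+ATR]; 6 /e/ is itself a trigger — this domain ends here.
[+ATR] positions on the surface: 1 2 5 6 7 8.

no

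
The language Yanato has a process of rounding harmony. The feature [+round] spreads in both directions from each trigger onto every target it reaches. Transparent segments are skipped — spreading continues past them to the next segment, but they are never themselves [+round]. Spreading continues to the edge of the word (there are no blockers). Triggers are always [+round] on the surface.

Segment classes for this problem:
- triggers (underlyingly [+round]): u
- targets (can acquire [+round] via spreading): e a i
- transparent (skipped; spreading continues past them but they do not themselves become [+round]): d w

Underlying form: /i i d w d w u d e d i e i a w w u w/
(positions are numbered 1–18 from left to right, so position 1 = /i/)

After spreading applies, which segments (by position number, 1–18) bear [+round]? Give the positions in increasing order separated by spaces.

1 2 7 9 11 12 13 14 17

From /u/ at 7 rightward: 8 /d/ transparent; 9 /e/ → [+round]; 10 /d/ transparent; 11 /i/ → [+round]; 12 /e/ → [+round]; 13 /i/ → [+round]; 14 /a/ → [+round]; 15 /w/ transparent; 16 /w/ transparent; 17 /u/ is itself a trigger — this domain ends here.
From /u/ at 7 leftward: 6 /w/ transparent; 5 /d/ transparent; 4 /w/ transparent; 3 /d/ transparent; 2 /i/ → [+round]; 1 /i/ → [+round]; word edge.
From /u/ at 17 rightward: 18 /w/ transparent; word edge.
From /u/ at 17 leftward: 16 /w/ transparent; 15 /w/ transparent; 14 /a/ → [+round]; 13 /i/ → [+round]; 12 /e/ → [+round]; 11 /i/ → [+round]; 10 /d/ transparent; 9 /e/ → [+round]; 8 /d/ transparent; 7 /u/ is itself a trigger — this domain ends here.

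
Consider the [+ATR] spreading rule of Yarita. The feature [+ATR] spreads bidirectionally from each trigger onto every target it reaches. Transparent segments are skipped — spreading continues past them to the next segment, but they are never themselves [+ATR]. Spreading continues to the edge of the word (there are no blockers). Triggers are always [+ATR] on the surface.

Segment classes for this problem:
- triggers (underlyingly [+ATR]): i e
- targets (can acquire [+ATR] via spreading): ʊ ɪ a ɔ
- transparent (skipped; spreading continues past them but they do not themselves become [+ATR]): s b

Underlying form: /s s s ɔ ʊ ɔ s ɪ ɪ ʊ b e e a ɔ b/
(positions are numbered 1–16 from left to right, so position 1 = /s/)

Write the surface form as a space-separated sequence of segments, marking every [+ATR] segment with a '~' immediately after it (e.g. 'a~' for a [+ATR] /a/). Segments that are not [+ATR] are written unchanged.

From /e/ at 12 rightward: 13 /e/ is itself a trigger — this domain ends here.
From /e/ at 12 leftward: 11 /b/ transparent; 10 /ʊ/ → [+ATR]; 9 /ɪ/ → [+ATR]; 8 /ɪ/ → [+ATR]; 7 /s/ transparent; 6 /ɔ/ → [+ATR]; 5 /ʊ/ → [+ATR]; 4 /ɔ/ → [+ATR]; 3 /s/ transparent; 2 /s/ transparent; 1 /s/ transparent; word edge.
From /e/ at 13 rightward: 14 /a/ → [+ATR]; 15 /ɔ/ → [+ATR]; 16 /b/ transparent; word edge.
From /e/ at 13 leftward: 12 /e/ is itself a trigger — this domain ends here.
[+ATR] positions on the surface: 4 5 6 8 9 10 12 13 14 15.

s s s ɔ~ ʊ~ ɔ~ s ɪ~ ɪ~ ʊ~ b e~ e~ a~ ɔ~ b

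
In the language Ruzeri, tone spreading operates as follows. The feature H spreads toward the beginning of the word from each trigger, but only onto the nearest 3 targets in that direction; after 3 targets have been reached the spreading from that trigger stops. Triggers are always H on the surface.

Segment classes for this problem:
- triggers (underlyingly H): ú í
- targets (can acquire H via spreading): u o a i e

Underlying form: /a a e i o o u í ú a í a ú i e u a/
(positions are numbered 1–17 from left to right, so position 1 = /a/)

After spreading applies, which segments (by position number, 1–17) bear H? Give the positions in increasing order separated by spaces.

5 6 7 8 9 10 11 12 13

From /í/ at 8 leftward: 7 /u/ → H; 6 /o/ → H; 5 /o/ → H; bound reached.
From /ú/ at 9 leftward: 8 /í/ is itself a trigger — this domain ends here.
From /í/ at 11 leftward: 10 /a/ → H; 9 /ú/ is itself a trigger — this domain ends here.
From /ú/ at 13 leftward: 12 /a/ → H; 11 /í/ is itself a trigger — this domain ends here.
Targets with no active source: positions 1 2 3 4 14 15 16 17 stay [-high tone].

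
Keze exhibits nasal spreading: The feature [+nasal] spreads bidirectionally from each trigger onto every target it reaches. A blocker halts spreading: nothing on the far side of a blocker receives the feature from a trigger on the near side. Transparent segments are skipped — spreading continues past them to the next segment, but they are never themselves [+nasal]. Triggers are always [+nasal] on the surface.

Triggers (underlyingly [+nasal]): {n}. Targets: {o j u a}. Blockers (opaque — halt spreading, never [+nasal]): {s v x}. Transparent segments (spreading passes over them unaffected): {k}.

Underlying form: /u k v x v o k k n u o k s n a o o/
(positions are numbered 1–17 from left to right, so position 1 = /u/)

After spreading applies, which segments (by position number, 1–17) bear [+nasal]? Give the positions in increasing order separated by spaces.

From /n/ at 9 rightward: 10 /u/ → [+nasal]; 11 /o/ → [+nasal]; 12 /k/ transparent; 13 /s/ blocks.
From /n/ at 9 leftward: 8 /k/ transparent; 7 /k/ transparent; 6 /o/ → [+nasal]; 5 /v/ blocks.
From /n/ at 14 rightward: 15 /a/ → [+nasal]; 16 /o/ → [+nasal]; 17 /o/ → [+nasal]; word edge.
From /n/ at 14 leftward: 13 /s/ blocks.
Target with no active source: position 1 stays [-nasal].

6 9 10 11 14 15 16 17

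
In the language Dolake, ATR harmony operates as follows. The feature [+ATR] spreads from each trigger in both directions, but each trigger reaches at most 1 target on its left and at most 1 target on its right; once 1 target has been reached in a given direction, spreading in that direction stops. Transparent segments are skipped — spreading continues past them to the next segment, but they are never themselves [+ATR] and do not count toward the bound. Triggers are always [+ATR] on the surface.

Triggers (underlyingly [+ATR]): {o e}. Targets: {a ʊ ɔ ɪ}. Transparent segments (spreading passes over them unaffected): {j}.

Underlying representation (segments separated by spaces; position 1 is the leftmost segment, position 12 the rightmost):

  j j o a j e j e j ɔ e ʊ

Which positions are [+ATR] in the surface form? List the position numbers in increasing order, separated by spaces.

3 4 6 8 10 11 12

From /o/ at 3 rightward: 4 /a/ → [+ATR]; bound reached.
From /o/ at 3 leftward: 2 /j/ transparent; 1 /j/ transparent; word edge.
From /e/ at 6 rightward: 7 /j/ transparent; 8 /e/ is itself a trigger — this domain ends here.
From /e/ at 6 leftward: 5 /j/ transparent; 4 /a/ → [+ATR]; bound reached.
From /e/ at 8 rightward: 9 /j/ transparent; 10 /ɔ/ → [+ATR]; bound reached.
From /e/ at 8 leftward: 7 /j/ transparent; 6 /e/ is itself a trigger — this domain ends here.
From /e/ at 11 rightward: 12 /ʊ/ → [+ATR]; bound reached.
From /e/ at 11 leftward: 10 /ɔ/ → [+ATR]; bound reached.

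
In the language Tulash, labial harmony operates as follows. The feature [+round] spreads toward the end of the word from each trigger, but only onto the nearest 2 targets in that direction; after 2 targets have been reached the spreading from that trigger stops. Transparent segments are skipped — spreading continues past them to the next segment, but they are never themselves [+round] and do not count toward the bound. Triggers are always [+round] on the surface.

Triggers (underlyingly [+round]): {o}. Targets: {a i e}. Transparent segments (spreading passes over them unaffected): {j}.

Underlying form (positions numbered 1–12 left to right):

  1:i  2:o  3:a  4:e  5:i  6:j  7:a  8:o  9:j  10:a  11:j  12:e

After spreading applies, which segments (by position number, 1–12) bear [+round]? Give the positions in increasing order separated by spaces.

2 3 4 8 10 12

From /o/ at 2 rightward: 3 /a/ → [+round]; 4 /e/ → [+round]; bound reached.
From /o/ at 8 rightward: 9 /j/ transparent; 10 /a/ → [+round]; 11 /j/ transparent; 12 /e/ → [+round]; bound reached.
Targets with no active source: positions 1 5 7 stay [-round].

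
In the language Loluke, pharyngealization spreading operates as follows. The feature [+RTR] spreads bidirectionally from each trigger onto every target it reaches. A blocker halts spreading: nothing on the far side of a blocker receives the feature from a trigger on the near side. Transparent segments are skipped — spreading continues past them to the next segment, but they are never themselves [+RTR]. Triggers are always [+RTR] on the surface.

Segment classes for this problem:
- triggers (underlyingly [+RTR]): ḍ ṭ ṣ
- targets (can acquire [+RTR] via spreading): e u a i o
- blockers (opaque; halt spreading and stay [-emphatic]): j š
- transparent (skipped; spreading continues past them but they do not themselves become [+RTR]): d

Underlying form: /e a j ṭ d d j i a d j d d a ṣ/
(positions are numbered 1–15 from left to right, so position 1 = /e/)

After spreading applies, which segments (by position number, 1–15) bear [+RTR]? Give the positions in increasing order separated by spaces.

4 14 15

From /ṭ/ at 4 rightward: 5 /d/ transparent; 6 /d/ transparent; 7 /j/ blocks.
From /ṭ/ at 4 leftward: 3 /j/ blocks.
From /ṣ/ at 15 rightward: word edge.
From /ṣ/ at 15 leftward: 14 /a/ → [+RTR]; 13 /d/ transparent; 12 /d/ transparent; 11 /j/ blocks.
Targets with no active source: positions 1 2 8 9 stay [-emphatic].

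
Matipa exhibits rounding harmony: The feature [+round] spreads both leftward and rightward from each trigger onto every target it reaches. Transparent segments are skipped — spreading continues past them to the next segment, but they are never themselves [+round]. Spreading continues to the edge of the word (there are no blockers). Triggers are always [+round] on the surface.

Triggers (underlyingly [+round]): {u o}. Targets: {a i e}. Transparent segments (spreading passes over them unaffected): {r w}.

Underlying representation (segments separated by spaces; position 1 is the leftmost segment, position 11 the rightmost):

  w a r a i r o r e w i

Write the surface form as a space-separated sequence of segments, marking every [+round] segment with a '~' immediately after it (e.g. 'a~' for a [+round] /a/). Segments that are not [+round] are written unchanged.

w a~ r a~ i~ r o~ r e~ w i~

From /o/ at 7 rightward: 8 /r/ transparent; 9 /e/ → [+round]; 10 /w/ transparent; 11 /i/ → [+round]; word edge.
From /o/ at 7 leftward: 6 /r/ transparent; 5 /i/ → [+round]; 4 /a/ → [+round]; 3 /r/ transparent; 2 /a/ → [+round]; 1 /w/ transparent; word edge.
[+round] positions on the surface: 2 4 5 7 9 11.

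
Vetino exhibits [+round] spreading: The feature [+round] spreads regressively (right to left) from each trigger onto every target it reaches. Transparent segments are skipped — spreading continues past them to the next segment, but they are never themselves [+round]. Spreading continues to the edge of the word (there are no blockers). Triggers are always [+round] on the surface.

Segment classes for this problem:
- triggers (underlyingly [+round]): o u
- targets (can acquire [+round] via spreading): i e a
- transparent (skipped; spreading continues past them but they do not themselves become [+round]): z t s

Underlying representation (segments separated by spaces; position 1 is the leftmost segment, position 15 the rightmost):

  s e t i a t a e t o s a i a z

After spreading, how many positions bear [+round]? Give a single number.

From /o/ at 10 leftward: 9 /t/ transparent; 8 /e/ → [+round]; 7 /a/ → [+round]; 6 /t/ transparent; 5 /a/ → [+round]; 4 /i/ → [+round]; 3 /t/ transparent; 2 /e/ → [+round]; 1 /s/ transparent; word edge.
Targets with no active source: positions 12 13 14 stay [-round].
[+round] positions on the surface: 2 4 5 7 8 10.

6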